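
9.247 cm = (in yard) 0.1011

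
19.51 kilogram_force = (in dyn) 1.913e+07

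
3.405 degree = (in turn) 0.009458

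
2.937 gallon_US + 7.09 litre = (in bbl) 0.1145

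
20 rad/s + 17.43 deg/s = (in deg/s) 1163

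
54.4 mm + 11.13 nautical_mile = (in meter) 2.061e+04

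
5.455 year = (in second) 1.72e+08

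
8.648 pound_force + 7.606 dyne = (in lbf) 8.648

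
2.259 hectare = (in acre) 5.582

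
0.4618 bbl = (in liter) 73.42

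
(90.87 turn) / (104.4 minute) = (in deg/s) 5.222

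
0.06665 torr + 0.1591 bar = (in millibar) 159.2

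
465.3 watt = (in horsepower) 0.624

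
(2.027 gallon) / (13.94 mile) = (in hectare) 3.42e-11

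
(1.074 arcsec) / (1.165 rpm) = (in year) 1.353e-12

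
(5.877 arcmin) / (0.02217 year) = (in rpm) 2.335e-08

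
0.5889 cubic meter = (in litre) 588.9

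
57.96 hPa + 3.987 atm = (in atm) 4.044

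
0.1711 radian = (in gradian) 10.89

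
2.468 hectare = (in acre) 6.099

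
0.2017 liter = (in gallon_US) 0.05328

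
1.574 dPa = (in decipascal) 1.574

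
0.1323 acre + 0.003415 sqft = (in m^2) 535.4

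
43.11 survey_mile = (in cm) 6.938e+06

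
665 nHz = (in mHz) 0.000665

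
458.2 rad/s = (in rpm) 4375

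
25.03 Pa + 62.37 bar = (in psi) 904.6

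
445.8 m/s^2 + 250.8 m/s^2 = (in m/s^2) 696.6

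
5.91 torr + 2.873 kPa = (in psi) 0.531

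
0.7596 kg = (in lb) 1.675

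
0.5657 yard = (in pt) 1466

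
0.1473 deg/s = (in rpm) 0.02455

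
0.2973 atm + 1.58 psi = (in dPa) 4.102e+05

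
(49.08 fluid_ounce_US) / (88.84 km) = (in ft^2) 1.759e-07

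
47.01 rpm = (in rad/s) 4.923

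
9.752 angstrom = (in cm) 9.752e-08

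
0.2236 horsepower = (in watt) 166.7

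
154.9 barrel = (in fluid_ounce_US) 8.327e+05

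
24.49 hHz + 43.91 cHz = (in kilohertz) 2.449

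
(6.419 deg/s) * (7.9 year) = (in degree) 1.599e+09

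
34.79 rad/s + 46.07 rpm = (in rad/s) 39.61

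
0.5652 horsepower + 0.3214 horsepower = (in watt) 661.1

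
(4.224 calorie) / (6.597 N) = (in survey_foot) 8.789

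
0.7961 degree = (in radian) 0.01389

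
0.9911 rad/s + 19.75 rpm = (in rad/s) 3.059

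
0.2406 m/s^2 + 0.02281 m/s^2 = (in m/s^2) 0.2634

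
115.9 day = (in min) 1.669e+05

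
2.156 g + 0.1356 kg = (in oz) 4.859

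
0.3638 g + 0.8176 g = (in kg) 0.001181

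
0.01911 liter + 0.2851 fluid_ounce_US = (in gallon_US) 0.007276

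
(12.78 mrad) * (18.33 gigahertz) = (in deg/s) 1.342e+10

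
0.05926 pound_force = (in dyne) 2.636e+04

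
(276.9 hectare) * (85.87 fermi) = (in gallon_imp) 5.23e-05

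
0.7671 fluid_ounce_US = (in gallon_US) 0.005993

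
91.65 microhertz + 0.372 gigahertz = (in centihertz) 3.72e+10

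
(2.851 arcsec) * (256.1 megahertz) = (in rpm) 3.38e+04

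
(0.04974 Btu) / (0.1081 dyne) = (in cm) 4.855e+09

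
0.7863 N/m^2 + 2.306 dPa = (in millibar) 0.01017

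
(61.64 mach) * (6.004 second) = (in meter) 1.26e+05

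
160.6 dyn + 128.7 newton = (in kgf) 13.12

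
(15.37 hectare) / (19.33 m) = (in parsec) 2.577e-13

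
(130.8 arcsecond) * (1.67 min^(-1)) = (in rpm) 0.0001685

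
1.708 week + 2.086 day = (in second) 1.213e+06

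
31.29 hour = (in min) 1877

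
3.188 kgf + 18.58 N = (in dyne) 4.984e+06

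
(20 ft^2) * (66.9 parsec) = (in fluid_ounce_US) 1.297e+23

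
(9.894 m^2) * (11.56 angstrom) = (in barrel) 7.194e-08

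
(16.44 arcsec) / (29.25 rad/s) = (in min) 4.542e-08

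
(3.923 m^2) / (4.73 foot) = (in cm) 272.1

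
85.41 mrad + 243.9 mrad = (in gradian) 20.96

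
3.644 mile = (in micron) 5.864e+09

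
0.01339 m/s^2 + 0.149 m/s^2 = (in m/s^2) 0.1624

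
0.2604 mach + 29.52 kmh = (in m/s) 96.87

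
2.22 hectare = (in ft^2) 2.39e+05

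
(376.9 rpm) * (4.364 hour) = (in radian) 6.201e+05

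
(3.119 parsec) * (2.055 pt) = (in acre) 1.724e+10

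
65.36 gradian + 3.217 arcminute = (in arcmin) 3533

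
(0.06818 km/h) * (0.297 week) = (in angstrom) 3.402e+13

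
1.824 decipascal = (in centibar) 0.0001824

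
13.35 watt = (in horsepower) 0.0179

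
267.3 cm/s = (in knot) 5.196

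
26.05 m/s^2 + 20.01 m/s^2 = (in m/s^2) 46.06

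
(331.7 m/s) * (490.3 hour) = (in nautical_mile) 3.161e+05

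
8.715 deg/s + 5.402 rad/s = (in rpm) 53.04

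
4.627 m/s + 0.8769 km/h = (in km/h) 17.53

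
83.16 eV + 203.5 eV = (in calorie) 1.098e-17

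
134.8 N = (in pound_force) 30.3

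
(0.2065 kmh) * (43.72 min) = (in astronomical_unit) 1.006e-09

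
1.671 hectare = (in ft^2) 1.799e+05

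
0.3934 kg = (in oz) 13.88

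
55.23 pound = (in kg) 25.05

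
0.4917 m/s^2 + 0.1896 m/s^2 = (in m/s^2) 0.6813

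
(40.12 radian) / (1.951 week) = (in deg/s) 0.001948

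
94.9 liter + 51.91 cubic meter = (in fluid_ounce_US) 1.758e+06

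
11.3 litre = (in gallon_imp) 2.486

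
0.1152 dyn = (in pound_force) 2.59e-07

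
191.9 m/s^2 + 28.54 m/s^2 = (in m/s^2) 220.4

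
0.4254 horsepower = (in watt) 317.2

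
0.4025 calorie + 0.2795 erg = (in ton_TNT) 4.025e-10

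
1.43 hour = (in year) 0.0001632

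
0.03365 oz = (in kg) 0.000954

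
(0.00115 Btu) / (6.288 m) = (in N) 0.193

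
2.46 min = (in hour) 0.041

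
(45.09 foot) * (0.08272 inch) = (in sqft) 0.3108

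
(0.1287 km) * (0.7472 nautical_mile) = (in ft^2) 1.917e+06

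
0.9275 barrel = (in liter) 147.5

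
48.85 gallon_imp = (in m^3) 0.2221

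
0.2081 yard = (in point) 539.4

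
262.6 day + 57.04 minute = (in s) 2.269e+07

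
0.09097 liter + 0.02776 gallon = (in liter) 0.1961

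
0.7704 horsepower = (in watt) 574.5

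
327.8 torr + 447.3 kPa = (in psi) 71.21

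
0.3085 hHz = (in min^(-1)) 1851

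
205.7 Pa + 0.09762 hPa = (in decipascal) 2155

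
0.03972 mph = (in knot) 0.03452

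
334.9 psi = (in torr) 1.732e+04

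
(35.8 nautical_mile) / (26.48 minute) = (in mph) 93.35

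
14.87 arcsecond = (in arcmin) 0.2478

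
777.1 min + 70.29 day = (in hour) 1700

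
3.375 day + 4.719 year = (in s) 1.491e+08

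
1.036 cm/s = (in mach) 3.043e-05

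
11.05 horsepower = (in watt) 8240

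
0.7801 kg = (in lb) 1.72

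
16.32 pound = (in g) 7403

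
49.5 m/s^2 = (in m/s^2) 49.5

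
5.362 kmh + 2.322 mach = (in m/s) 792.1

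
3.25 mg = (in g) 0.00325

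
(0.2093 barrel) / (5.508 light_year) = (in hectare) 6.386e-23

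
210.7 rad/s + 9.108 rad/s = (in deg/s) 1.259e+04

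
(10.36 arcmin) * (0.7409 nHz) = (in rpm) 2.132e-11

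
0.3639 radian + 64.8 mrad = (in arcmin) 1474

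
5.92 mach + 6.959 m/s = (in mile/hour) 4525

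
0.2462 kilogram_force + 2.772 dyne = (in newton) 2.414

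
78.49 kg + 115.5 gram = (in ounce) 2773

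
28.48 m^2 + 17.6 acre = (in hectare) 7.125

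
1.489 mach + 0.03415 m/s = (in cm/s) 5.07e+04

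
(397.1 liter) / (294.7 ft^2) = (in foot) 0.04759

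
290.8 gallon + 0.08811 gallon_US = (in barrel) 6.926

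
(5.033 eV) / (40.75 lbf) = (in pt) 1.261e-17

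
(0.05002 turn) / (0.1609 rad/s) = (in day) 2.261e-05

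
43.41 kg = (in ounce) 1531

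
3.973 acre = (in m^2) 1.608e+04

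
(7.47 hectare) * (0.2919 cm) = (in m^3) 218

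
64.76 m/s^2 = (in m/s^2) 64.76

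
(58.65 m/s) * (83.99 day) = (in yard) 4.655e+08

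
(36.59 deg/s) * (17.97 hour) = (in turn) 6575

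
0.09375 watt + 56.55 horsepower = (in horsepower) 56.55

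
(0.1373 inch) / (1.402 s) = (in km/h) 0.008955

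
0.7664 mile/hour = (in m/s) 0.3426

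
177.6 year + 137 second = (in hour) 1.556e+06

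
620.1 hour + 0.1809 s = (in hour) 620.1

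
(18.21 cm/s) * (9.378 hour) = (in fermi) 6.148e+18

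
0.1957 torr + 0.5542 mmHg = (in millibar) 0.9998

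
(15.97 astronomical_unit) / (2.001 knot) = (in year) 7.359e+04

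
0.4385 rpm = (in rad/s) 0.04592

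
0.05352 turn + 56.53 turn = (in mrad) 3.555e+05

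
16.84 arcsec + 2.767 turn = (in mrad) 1.739e+04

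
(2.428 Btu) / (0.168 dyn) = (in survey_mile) 9.475e+05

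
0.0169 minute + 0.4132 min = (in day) 0.0002987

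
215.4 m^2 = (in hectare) 0.02154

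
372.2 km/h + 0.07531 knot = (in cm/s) 1.034e+04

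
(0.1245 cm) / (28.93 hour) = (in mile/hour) 2.674e-08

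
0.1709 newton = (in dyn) 1.709e+04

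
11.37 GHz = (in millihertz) 1.137e+13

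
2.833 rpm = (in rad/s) 0.2967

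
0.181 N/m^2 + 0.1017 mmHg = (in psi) 0.001993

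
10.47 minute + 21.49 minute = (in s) 1918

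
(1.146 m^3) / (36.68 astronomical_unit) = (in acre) 5.161e-17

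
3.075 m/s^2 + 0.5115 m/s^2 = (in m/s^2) 3.587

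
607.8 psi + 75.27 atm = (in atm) 116.6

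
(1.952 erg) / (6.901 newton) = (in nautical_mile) 1.527e-11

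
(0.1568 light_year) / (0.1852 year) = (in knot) 4.937e+08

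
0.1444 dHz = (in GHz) 1.444e-11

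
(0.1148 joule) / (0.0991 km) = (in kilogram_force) 0.0001181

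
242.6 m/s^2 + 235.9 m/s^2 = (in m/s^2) 478.5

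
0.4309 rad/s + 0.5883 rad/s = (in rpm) 9.733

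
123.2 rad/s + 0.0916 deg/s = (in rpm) 1176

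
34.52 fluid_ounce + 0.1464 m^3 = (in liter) 147.4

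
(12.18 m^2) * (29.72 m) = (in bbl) 2277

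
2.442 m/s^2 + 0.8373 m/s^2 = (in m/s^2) 3.279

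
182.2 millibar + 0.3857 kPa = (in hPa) 186.1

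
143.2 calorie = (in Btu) 0.5679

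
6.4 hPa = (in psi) 0.09282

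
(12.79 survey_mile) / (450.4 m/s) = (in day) 0.0005289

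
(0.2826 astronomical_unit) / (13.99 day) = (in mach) 102.7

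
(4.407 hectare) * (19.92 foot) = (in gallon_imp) 5.886e+07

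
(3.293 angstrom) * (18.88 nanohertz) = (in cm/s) 6.217e-16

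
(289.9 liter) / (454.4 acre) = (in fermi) 1.576e+08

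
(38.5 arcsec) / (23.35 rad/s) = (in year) 2.535e-13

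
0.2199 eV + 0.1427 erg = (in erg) 0.1427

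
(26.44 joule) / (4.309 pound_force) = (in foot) 4.526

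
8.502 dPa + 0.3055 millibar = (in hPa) 0.314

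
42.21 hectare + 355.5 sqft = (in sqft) 4.544e+06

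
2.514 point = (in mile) 5.511e-07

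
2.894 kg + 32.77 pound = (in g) 1.776e+04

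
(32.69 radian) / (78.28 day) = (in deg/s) 0.0002769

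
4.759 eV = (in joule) 7.625e-19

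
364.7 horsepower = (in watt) 2.72e+05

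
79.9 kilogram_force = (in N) 783.6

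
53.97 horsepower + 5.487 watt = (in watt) 4.025e+04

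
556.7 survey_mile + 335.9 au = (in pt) 1.424e+17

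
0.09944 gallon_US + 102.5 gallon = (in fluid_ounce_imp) 1.367e+04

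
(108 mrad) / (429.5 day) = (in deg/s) 1.668e-07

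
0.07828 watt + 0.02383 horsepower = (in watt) 17.85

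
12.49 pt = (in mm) 4.406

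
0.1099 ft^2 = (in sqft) 0.1099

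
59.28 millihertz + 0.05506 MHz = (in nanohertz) 5.506e+13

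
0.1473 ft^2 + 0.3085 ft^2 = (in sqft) 0.4558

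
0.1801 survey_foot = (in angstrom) 5.489e+08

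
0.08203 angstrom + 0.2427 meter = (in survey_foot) 0.7963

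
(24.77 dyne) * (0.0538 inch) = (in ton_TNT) 8.09e-17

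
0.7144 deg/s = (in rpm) 0.1191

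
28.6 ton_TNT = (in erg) 1.197e+18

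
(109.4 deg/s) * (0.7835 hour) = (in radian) 5386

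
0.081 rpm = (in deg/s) 0.486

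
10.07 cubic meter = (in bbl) 63.34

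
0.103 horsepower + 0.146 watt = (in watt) 76.95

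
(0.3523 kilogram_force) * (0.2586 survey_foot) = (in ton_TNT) 6.509e-11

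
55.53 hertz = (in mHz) 5.553e+04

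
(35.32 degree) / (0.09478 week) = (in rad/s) 1.075e-05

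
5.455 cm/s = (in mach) 0.0001602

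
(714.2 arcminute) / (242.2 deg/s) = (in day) 5.688e-07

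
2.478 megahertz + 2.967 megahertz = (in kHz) 5445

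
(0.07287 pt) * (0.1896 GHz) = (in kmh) 1.755e+04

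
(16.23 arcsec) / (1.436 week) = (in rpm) 8.652e-10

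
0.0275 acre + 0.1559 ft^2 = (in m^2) 111.3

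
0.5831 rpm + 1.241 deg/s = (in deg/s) 4.74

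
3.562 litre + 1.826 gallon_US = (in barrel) 0.06588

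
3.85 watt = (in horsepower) 0.005163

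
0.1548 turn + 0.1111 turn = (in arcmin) 5743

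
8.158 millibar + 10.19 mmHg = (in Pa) 2174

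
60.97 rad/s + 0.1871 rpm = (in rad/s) 60.99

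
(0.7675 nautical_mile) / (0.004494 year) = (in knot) 0.0195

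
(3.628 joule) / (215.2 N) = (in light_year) 1.782e-18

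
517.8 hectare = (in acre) 1280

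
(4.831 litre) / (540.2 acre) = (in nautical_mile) 1.193e-12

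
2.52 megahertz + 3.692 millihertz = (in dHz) 2.52e+07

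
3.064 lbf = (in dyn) 1.363e+06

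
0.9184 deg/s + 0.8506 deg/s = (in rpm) 0.2948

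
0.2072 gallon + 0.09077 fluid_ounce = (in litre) 0.787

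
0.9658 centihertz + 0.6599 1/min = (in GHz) 2.066e-11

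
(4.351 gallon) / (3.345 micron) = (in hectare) 0.4924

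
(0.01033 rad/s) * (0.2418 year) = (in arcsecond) 1.625e+10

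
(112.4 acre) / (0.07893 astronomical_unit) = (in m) 3.852e-05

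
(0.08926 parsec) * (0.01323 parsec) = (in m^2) 1.124e+30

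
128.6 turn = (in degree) 4.63e+04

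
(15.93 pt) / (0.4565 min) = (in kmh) 0.0007386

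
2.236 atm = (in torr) 1699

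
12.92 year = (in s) 4.074e+08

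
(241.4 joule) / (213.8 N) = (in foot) 3.704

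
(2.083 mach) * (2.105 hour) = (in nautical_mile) 2902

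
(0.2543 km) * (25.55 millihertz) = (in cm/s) 649.7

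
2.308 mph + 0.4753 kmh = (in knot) 2.262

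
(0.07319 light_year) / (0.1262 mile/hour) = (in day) 1.421e+11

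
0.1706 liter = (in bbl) 0.001073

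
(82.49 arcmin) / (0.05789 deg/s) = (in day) 0.0002749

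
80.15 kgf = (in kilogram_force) 80.15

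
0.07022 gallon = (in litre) 0.2658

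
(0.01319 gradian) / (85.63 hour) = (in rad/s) 6.721e-10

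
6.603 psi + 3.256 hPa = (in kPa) 45.85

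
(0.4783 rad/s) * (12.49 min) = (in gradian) 2.282e+04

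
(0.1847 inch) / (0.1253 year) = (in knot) 2.308e-09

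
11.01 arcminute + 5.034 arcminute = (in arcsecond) 962.6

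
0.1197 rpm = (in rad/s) 0.01253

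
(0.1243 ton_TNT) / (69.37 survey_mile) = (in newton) 4658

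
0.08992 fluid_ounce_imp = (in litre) 0.002555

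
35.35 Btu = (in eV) 2.328e+23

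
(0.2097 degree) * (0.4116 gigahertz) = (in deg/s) 8.631e+07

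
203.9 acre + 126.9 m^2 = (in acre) 203.9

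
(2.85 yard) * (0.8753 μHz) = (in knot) 4.434e-06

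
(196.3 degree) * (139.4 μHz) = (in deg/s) 0.02736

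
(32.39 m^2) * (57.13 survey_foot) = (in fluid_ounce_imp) 1.985e+07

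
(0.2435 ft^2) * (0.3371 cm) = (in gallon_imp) 0.01677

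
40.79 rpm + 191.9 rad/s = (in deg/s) 1.124e+04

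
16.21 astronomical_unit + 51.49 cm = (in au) 16.21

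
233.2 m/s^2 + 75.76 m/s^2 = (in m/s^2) 309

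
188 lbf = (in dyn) 8.363e+07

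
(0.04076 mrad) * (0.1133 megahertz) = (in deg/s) 264.6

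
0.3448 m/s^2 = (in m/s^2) 0.3448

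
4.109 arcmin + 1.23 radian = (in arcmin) 4233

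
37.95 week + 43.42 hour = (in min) 3.851e+05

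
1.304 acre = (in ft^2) 5.68e+04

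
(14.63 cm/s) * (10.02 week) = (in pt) 2.513e+09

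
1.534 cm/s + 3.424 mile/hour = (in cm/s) 154.6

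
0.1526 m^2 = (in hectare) 1.526e-05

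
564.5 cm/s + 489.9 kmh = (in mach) 0.4162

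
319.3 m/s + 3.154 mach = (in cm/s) 1.393e+05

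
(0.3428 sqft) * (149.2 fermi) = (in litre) 4.752e-12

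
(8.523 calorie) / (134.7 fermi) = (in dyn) 2.647e+19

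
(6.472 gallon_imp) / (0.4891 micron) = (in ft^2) 6.475e+05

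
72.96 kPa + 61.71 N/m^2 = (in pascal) 7.302e+04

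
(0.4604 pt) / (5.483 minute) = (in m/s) 4.937e-07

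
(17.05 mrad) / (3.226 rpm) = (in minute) 0.0008412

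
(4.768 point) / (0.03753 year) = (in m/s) 1.421e-09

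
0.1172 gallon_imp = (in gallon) 0.1408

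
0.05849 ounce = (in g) 1.658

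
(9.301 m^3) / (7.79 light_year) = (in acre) 3.119e-20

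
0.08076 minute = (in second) 4.846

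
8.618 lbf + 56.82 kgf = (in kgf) 60.73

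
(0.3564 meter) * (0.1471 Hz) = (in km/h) 0.1887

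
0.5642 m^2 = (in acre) 0.0001394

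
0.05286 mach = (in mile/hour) 40.26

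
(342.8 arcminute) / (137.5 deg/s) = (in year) 1.318e-09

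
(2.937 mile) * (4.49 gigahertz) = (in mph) 4.747e+13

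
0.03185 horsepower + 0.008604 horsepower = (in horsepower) 0.04045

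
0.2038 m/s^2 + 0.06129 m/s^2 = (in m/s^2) 0.2651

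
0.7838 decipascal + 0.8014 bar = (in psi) 11.62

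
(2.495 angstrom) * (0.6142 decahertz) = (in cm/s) 1.532e-07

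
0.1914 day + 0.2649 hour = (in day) 0.2024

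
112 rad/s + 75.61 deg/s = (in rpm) 1082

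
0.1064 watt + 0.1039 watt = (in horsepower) 0.000282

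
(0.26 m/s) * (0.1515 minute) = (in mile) 0.001469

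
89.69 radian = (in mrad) 8.969e+04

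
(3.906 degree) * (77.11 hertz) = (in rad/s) 5.257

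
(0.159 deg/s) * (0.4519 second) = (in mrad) 1.254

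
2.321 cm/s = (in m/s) 0.02321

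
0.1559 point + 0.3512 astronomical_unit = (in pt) 1.489e+14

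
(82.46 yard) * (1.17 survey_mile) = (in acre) 35.08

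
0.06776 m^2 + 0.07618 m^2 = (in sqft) 1.549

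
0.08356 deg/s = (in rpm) 0.01393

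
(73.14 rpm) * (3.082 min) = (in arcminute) 4.869e+06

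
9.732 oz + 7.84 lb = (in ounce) 135.2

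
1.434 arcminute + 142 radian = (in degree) 8136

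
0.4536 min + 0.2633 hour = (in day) 0.01129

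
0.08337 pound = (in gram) 37.82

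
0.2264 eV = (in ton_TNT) 8.67e-30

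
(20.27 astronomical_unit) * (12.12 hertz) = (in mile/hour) 8.221e+13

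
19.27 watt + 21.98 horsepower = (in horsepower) 22.01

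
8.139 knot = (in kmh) 15.07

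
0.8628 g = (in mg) 862.8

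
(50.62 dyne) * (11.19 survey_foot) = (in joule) 0.001727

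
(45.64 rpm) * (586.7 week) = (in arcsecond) 3.498e+14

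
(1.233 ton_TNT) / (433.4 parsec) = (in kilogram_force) 3.934e-11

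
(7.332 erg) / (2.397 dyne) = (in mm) 30.59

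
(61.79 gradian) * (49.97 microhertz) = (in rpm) 0.0004631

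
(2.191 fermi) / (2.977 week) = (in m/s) 1.217e-21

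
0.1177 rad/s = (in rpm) 1.124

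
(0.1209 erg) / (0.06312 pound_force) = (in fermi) 4.306e+07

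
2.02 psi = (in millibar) 139.3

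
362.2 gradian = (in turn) 0.9055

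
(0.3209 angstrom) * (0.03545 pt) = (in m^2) 4.013e-16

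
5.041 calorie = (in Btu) 0.01999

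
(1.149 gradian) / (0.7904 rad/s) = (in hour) 6.343e-06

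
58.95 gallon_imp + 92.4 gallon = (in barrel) 3.886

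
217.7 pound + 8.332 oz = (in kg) 98.98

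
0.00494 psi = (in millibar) 0.3406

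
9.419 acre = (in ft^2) 4.103e+05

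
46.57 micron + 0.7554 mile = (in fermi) 1.216e+18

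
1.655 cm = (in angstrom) 1.655e+08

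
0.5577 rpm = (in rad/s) 0.0584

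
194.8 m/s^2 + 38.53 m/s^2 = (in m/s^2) 233.3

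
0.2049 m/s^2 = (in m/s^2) 0.2049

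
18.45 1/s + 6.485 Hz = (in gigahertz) 2.493e-08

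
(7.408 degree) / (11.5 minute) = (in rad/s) 0.0001874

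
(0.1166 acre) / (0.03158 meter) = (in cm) 1.494e+06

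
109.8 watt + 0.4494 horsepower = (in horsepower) 0.5966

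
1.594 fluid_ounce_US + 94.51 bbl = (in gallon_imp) 3305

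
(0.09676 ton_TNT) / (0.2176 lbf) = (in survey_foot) 1.372e+09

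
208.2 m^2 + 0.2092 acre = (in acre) 0.2606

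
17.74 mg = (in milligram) 17.74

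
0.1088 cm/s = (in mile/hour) 0.002434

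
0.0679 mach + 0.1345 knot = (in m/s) 23.19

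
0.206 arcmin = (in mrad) 0.05992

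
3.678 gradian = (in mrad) 57.77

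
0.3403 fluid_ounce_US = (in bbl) 6.33e-05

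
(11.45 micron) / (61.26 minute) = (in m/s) 3.115e-09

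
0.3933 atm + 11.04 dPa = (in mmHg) 298.9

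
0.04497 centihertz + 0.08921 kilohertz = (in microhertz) 8.921e+07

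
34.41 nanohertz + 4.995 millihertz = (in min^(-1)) 0.2997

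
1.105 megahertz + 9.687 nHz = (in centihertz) 1.105e+08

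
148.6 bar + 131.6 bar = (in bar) 280.2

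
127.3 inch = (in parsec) 1.048e-16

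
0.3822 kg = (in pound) 0.8426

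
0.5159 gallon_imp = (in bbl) 0.01475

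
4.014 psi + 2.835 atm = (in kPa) 314.9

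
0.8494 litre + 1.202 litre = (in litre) 2.051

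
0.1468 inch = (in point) 10.57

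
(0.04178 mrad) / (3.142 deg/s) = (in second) 0.0007619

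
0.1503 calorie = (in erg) 6.289e+06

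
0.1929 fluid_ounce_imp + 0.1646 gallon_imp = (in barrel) 0.004741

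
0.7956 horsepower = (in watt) 593.3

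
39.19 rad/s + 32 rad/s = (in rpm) 679.8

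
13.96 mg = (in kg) 1.396e-05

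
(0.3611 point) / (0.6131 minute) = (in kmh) 1.247e-05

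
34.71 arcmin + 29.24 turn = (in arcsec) 3.79e+07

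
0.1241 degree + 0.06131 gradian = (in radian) 0.003129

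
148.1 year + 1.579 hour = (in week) 7722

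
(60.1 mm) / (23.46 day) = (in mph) 6.633e-08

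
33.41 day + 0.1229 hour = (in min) 4.812e+04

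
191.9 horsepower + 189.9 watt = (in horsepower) 192.2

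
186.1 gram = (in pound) 0.4103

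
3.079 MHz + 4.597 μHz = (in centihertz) 3.079e+08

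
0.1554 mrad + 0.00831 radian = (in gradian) 0.5389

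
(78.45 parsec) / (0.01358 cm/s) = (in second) 1.783e+22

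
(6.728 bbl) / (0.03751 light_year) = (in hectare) 3.014e-19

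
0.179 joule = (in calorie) 0.04278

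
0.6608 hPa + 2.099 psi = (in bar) 0.1454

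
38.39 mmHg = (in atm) 0.05051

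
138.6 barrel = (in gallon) 5821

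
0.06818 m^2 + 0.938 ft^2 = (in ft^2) 1.672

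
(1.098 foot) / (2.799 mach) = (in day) 4.064e-09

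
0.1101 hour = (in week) 0.0006554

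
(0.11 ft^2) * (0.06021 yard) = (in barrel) 0.003539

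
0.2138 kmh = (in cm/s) 5.939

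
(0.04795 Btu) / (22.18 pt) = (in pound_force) 1453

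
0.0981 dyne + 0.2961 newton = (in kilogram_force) 0.03019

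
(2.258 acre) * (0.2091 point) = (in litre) 674.1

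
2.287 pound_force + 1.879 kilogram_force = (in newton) 28.6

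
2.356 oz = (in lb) 0.1472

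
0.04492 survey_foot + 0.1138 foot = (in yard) 0.05291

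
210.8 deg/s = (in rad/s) 3.679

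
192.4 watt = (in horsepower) 0.258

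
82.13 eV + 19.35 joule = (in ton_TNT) 4.625e-09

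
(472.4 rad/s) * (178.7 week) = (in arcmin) 1.755e+14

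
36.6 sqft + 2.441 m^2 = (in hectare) 0.0005841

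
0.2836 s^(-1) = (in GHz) 2.836e-10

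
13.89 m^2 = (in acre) 0.003432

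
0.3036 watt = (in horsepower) 0.0004071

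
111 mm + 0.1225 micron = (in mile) 6.897e-05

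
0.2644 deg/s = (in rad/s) 0.004615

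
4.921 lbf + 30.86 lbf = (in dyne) 1.592e+07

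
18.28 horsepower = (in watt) 1.363e+04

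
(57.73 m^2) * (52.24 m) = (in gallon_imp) 6.634e+05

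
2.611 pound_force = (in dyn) 1.161e+06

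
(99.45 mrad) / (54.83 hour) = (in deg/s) 2.887e-05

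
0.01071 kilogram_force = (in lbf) 0.02361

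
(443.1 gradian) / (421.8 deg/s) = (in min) 0.01576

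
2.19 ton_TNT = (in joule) 9.163e+09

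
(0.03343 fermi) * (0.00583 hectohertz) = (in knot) 3.788e-17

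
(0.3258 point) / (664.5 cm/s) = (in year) 5.485e-13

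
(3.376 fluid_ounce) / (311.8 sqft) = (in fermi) 3.447e+09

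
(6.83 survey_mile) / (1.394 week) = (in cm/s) 1.304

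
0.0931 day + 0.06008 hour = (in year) 0.0002619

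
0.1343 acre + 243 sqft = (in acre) 0.1399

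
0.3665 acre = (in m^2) 1483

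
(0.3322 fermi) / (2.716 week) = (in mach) 5.939e-25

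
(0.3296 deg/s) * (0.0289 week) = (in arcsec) 2.074e+07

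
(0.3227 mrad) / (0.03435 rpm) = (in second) 0.08971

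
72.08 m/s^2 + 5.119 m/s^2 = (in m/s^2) 77.2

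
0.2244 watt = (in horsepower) 0.0003009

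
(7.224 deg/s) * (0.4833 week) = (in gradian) 2.346e+06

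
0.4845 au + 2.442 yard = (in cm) 7.248e+12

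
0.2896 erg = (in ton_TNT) 6.922e-18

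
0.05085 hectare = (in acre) 0.1257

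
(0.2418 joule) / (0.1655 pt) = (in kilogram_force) 422.3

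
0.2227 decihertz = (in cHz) 2.227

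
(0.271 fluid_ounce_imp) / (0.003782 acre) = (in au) 3.363e-18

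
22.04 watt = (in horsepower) 0.02956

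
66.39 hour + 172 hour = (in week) 1.419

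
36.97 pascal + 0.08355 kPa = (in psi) 0.01748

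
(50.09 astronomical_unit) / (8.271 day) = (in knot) 2.038e+07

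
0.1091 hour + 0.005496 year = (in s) 1.737e+05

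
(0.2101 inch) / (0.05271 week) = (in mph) 3.745e-07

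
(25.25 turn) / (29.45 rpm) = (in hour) 0.01429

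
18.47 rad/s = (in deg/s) 1058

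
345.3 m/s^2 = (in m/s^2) 345.3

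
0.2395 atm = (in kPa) 24.27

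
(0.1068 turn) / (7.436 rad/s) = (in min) 0.001504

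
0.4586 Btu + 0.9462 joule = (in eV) 3.026e+21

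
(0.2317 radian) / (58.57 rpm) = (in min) 0.0006296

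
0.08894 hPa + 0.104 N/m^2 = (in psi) 0.001305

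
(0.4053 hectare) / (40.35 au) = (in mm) 6.714e-07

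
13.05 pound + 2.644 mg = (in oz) 208.8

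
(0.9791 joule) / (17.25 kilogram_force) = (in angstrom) 5.788e+07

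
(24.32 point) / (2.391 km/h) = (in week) 2.136e-08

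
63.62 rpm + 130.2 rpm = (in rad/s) 20.3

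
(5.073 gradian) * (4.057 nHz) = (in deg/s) 1.852e-08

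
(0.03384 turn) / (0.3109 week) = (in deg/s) 6.479e-05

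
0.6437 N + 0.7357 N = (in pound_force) 0.3101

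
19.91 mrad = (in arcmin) 68.45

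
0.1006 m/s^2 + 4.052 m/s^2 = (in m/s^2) 4.153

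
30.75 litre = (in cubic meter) 0.03075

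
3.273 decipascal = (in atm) 3.23e-06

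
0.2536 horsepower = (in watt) 189.1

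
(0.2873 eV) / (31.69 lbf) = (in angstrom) 3.265e-12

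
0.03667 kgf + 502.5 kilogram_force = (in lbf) 1108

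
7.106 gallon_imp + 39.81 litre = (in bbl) 0.4536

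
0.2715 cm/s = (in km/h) 0.009774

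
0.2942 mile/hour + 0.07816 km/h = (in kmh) 0.5516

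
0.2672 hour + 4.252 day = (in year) 0.01168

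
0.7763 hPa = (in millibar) 0.7763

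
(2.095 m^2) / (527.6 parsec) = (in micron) 1.287e-13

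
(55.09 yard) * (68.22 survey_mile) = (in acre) 1367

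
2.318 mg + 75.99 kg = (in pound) 167.5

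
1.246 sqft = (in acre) 2.86e-05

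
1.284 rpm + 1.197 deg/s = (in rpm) 1.484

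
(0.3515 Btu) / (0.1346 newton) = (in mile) 1.712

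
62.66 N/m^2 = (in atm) 0.0006184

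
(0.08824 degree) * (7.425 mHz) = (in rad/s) 1.144e-05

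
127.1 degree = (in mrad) 2218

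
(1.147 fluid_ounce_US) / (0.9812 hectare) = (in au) 2.311e-20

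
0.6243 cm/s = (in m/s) 0.006243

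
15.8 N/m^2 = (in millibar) 0.158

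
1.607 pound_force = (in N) 7.148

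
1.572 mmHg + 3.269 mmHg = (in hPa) 6.454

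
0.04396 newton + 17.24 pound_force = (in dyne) 7.673e+06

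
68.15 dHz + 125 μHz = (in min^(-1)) 408.9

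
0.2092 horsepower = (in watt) 156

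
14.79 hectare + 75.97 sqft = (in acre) 36.55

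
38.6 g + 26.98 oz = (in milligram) 8.035e+05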